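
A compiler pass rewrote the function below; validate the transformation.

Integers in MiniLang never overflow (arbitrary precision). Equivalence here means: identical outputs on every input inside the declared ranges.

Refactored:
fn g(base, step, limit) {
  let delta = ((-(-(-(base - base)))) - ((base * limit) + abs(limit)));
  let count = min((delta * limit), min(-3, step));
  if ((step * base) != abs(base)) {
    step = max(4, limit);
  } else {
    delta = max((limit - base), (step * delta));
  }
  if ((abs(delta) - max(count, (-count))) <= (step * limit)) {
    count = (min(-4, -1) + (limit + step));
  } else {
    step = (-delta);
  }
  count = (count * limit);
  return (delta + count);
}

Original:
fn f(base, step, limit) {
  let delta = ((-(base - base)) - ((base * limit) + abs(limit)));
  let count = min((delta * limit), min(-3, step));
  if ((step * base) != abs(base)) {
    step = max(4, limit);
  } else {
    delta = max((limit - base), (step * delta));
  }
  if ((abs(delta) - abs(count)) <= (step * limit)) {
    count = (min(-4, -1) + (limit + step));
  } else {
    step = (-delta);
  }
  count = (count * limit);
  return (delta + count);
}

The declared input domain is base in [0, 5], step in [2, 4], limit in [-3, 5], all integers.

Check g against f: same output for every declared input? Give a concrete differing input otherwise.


Changes here: min/max/abs usage differs; the full 162-point sweep finds no disagreement.
verdict: equivalent


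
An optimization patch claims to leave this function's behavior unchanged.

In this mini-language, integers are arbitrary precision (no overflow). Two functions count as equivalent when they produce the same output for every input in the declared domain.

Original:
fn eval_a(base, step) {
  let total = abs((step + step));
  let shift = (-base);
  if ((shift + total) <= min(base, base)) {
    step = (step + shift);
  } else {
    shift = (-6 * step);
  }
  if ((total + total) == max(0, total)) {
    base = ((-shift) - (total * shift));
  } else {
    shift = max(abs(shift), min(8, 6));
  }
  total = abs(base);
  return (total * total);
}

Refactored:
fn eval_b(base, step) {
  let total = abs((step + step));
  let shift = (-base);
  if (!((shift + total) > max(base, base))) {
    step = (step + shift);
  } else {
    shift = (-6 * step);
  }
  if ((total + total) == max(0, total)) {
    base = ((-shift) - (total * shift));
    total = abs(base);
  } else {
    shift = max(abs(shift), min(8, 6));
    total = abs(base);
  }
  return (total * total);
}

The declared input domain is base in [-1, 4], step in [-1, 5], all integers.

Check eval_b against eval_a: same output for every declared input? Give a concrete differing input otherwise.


The edit looks behavioral (`min(base, base)` became `max(base, base)`), but over these ranges it never changes the outcome; all 42 inputs agree.
verdict: equivalent


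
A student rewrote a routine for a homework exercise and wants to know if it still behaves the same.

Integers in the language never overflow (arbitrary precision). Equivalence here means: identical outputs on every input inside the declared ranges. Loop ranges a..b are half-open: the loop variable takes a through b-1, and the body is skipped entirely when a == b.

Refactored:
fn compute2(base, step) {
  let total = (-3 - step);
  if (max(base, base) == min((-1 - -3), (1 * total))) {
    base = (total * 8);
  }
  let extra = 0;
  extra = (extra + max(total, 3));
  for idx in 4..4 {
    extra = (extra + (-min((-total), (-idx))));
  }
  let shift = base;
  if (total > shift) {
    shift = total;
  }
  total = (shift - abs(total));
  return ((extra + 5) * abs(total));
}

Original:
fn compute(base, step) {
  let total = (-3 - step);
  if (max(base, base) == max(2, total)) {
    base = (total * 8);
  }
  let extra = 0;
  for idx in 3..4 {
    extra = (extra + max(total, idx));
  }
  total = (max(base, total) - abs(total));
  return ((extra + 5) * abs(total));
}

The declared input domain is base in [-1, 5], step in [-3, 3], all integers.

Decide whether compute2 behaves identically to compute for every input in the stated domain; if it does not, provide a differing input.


The rewrite breaks on base=2, step=-3, where the results are 0 and 16.
compute: total becomes 0; next (max(base, base) == max(2, total)) evaluates to true; next base becomes 0; next extra becomes 0; next at idx=3:; next extra becomes 3; next total becomes 0; next final value 0
compute2: total becomes 0; next (max(base, base) == min((-1 - -3), (1 * total))) evaluates to false; next extra becomes 0; next extra becomes 3; next idx never enters its loop body; next shift becomes 2; next (total > shift) evaluates to false; next total becomes 2; next final value 16
verdict: not equivalent; witness: base=2, step=-3


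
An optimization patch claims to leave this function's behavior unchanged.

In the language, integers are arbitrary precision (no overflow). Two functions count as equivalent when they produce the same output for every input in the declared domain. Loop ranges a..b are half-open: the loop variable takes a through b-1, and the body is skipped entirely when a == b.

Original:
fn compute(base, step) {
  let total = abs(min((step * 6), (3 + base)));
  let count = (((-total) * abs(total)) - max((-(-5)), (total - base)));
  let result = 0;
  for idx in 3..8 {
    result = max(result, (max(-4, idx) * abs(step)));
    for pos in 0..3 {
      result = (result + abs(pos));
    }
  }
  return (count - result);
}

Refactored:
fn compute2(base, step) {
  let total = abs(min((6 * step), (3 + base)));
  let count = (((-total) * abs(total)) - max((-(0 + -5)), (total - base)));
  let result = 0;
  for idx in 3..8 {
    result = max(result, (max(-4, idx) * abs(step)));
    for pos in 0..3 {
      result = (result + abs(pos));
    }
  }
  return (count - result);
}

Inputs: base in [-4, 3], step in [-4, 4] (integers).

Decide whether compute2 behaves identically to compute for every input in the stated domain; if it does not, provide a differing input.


Differences: arithmetic usage differs, constant usage differs — yet all 72 inputs agree.
verdict: equivalent


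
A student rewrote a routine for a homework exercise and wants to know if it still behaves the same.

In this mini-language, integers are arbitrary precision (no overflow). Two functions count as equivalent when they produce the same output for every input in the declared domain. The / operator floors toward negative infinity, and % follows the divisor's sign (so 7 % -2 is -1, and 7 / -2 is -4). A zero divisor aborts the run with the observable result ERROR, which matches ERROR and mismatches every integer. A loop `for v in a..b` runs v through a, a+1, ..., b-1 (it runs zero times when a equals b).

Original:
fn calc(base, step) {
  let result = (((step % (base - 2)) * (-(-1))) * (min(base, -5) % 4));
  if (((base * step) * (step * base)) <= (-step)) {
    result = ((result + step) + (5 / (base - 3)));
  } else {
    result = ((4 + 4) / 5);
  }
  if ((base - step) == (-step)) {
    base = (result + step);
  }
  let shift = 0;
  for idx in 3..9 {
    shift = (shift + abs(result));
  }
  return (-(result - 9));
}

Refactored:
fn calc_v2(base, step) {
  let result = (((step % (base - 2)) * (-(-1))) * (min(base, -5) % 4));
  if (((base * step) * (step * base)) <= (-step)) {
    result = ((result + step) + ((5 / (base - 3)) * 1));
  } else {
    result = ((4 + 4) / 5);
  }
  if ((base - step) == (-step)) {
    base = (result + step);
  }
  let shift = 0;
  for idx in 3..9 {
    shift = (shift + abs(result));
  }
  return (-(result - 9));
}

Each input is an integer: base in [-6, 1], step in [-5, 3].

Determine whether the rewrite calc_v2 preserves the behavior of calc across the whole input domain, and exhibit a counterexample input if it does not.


Comparing the listings, the differences include: arithmetic usage differs; constant usage differs.
One worked example (base=-4, step=-1) — calc: result := -3 | (((base * step) * (step * base)) <= (-step)): false | result := 1 | ((base - step) == (-step)): false | shift := 0 | iter idx=3: | shift := 1 | iter idx=4: | shift := 2 | iter idx=5: | shift := 3 | iter idx=6: | shift := 4 | iter idx=7: | shift := 5 | iter idx=8: | shift := 6 | result 8; calc_v2: result := -3 | (((base * step) * (step * base)) <= (-step)): false | result := 1 | ((base - step) == (-step)): false | shift := 0 | iter idx=3: | shift := 1 | iter idx=4: | shift := 2 | iter idx=5: | shift := 3 | iter idx=6: | shift := 4 | iter idx=7: | shift := 5 | iter idx=8: | shift := 6 | result 8; agreement on 8.
An exhaustive pass over the 72 declared inputs shows identical outputs.
verdict: equivalent


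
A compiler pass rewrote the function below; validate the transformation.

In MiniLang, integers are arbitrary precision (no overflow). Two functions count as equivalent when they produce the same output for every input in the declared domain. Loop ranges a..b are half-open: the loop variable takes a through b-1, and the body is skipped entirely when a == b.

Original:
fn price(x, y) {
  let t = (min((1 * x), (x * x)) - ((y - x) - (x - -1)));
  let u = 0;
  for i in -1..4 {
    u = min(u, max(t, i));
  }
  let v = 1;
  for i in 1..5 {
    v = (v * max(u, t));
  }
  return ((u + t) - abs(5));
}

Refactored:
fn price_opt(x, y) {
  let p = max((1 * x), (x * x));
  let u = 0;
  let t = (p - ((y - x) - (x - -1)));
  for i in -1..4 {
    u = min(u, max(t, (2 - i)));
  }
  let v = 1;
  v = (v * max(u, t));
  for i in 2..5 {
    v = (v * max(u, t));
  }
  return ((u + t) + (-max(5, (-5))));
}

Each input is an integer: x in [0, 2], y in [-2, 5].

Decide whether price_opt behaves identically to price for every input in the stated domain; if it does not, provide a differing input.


The rewrite breaks on x=2, y=-2, where the results are 4 and 6.
price: t=9, then u=0, then (i=-1), then u=0, then (i=0), then u=0, then (i=1), then u=0, then (i=2), then u=0, then (i=3), then u=0, then v=1, then (i=1), then v=9, then (i=2), then v=81, then (i=3), then v=729, then (i=4), then v=6561, then returns 4
price_opt: p=4, then u=0, then t=11, then (i=-1), then u=0, then (i=0), then u=0, then (i=1), then u=0, then (i=2), then u=0, then (i=3), then u=0, then v=1, then v=11, then (i=2), then v=121, then (i=3), then v=1331, then (i=4), then v=14641, then returns 6
verdict: not equivalent; witness: x=2, y=-2


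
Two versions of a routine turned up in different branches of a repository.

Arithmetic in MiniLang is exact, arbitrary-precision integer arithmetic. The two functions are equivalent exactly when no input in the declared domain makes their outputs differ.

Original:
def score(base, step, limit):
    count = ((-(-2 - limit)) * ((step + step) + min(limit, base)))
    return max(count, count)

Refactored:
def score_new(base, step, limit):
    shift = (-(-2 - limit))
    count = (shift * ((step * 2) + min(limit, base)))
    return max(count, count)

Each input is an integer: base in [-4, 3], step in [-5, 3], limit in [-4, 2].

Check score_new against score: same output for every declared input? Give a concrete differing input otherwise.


Although constant usage differs; and arithmetic usage differs; and statement counts differ; and local variable names differ, 504/504 inputs agree.
verdict: equivalent


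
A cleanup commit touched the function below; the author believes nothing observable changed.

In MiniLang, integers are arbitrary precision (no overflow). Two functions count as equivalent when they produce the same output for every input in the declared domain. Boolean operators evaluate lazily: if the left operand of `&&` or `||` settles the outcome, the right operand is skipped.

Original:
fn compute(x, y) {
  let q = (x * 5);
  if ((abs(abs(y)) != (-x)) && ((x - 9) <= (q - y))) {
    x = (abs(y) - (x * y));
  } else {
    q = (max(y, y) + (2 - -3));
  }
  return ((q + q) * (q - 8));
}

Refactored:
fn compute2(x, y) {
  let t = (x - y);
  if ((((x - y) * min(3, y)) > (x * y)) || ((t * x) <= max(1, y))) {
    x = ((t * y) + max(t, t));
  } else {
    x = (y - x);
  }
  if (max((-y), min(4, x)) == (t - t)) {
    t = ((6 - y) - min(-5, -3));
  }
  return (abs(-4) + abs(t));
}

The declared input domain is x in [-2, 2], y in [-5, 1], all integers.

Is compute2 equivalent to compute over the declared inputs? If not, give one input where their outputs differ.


Evaluate both at x=-2, y=-5.
compute: q=-10, then ((abs(abs(y)) != (-x)) && ((x - 9) <= (q - y))) is true, then x=-5, then returns 360
compute2: t=3, then ((((x - y) * min(3, y)) > (x * y)) || ((t * x) <= max(1, y))) is true, then x=-12, then (max((-y), min(4, x)) == (t - t)) is false, then returns 7
360 against 7: the behavior changed.
verdict: not equivalent; witness: x=-2, y=-5


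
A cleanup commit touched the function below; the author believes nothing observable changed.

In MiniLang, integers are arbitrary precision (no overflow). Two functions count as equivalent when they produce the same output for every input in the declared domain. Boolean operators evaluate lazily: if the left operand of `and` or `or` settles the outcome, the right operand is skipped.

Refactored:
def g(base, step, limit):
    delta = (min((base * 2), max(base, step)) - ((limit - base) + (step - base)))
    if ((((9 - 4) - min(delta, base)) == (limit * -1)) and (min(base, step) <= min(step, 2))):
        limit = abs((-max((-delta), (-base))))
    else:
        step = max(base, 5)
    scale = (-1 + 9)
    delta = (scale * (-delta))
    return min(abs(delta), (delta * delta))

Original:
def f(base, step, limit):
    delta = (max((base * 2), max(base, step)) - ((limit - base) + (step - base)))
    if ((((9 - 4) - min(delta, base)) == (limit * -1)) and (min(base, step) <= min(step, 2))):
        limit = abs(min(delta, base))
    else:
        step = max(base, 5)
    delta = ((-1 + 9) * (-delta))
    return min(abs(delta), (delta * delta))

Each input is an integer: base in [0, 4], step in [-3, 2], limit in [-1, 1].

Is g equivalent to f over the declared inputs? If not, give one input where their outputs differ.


These are not equivalent — on base=0, step=1, limit=-1 the outputs split (8 vs 0).
f: delta = 1; ((((9 - 4) - min(delta, base)) == (limit * -1)) and (min(base, step) <= min(step, 2))) -> false; step = 5; delta = -8; return 8
g: delta = 0; ((((9 - 4) - min(delta, base)) == (limit * -1)) and (min(base, step) <= min(step, 2))) -> false; step = 5; scale = 8; delta = 0; return 0
verdict: not equivalent; witness: base=0, step=1, limit=-1


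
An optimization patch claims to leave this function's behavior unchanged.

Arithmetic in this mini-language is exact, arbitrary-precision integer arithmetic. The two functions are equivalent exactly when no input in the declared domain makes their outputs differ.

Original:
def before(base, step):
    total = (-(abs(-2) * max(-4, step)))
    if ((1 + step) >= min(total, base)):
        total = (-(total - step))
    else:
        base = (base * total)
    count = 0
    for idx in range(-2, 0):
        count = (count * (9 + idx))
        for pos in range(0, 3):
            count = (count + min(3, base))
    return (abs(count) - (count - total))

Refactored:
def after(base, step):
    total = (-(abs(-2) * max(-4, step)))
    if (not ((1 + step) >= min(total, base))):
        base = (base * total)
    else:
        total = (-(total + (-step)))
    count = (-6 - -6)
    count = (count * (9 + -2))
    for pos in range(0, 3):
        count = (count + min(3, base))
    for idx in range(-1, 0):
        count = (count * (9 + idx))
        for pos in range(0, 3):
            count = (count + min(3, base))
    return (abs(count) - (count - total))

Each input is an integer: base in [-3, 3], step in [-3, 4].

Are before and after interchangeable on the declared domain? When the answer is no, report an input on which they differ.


Equivalent — the differences include arithmetic usage differs, and constant usage differs, and statement counts differ, and boolean connective usage differs, and loop structure differs, and min/max/abs usage differs, yet no declared input distinguishes the two.
One worked example (base=3, step=2) — before: total becomes -4; next ((1 + step) >= min(total, base)) evaluates to true; next total becomes 6; next count becomes 0; next at idx=-2:; next count becomes 0; next at pos=0:; next count becomes 3; next at pos=1:; next count becomes 6; next at pos=2:; next count becomes 9; next at idx=-1:; next count becomes 72; next at pos=0:; next count becomes 75; next at pos=1:; next count becomes 78; next at pos=2:; next count becomes 81; next final value 6; after: total becomes -4; next (not ((1 + step) >= min(total, base))) evaluates to false; next total becomes 6; next count becomes 0; next count becomes 0; next at pos=0:; next count becomes 3; next at pos=1:; next count becomes 6; next at pos=2:; next count becomes 9; next at idx=-1:; next count becomes 72; next at pos=0:; next count becomes 75; next at pos=1:; next count becomes 78; next at pos=2:; next count becomes 81; next final value 6; agreement on 6.
An exhaustive pass over the 56 declared inputs shows identical outputs.
verdict: equivalent


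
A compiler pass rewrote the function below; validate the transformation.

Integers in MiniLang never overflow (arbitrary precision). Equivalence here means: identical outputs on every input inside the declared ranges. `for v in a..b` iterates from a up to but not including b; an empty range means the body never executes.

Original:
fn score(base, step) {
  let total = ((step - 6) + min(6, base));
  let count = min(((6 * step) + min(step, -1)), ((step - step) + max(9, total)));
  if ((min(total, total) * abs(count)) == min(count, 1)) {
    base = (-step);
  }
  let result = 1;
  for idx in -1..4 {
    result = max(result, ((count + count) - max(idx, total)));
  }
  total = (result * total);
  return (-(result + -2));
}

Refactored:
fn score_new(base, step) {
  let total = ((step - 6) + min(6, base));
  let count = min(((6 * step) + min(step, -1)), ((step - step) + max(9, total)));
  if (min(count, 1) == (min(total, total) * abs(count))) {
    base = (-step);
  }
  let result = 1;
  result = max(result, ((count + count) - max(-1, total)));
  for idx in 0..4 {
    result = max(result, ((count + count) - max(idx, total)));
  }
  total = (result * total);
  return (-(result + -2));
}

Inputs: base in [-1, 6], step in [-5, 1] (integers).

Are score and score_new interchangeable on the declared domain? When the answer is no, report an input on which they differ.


Side by side, the visible changes include: min/max/abs usage differs, statement counts differ, arithmetic usage differs, constant usage differs, loop structure differs.
As a probe, take base=-1, step=-4: score runs total := -11 | count := -28 | ((min(total, total) * abs(count)) == min(count, 1)): false | result := 1 | iter idx=-1: | result := 1 | iter idx=0: | result := 1 | iter idx=1: | result := 1 | iter idx=2: | result := 1 | iter idx=3: | result := 1 | total := -11 | result 1; score_new runs total := -11 | count := -28 | (min(count, 1) == (min(total, total) * abs(count))): false | result := 1 | result := 1 | iter idx=0: | result := 1 | iter idx=1: | result := 1 | iter idx=2: | result := 1 | iter idx=3: | result := 1 | total := -11 | result 1; both end at 1.
An exhaustive pass over the 56 declared inputs shows identical outputs.
verdict: equivalent


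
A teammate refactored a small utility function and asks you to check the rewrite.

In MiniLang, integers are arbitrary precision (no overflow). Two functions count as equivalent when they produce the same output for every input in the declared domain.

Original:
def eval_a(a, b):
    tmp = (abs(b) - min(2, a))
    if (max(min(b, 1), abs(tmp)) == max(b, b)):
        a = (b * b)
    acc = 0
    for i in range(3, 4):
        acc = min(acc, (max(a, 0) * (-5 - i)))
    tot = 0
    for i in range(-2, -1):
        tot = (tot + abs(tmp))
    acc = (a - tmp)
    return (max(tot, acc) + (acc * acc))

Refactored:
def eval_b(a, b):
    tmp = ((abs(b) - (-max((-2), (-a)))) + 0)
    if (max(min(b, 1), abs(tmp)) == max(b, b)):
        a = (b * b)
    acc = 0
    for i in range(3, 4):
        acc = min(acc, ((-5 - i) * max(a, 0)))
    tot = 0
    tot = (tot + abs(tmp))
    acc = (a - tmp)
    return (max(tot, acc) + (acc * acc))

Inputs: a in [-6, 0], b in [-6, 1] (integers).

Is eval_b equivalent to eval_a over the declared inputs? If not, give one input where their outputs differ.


Differences: constant usage differs, min/max/abs usage differs, arithmetic usage differs, statement counts differ, loop structure differs — yet all 56 inputs agree.
verdict: equivalent


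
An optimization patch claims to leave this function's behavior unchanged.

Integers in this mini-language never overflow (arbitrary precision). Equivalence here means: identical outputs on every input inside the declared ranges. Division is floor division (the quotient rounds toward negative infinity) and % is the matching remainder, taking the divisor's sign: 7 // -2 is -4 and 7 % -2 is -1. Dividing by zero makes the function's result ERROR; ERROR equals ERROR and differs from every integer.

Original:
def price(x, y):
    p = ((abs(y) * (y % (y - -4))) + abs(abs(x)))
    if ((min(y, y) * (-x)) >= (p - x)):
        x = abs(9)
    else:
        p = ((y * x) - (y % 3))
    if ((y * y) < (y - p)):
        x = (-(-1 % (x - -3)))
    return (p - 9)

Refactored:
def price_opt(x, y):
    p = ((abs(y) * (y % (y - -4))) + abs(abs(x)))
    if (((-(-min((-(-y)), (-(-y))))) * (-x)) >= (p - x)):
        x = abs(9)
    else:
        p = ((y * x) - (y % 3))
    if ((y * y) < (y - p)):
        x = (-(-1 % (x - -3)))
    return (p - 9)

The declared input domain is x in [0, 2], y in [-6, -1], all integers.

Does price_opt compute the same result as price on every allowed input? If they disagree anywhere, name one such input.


Reading the diff, among the changes: same computation, different form.
As a probe, take x=1, y=-6: price runs p=1, then ((min(y, y) * (-x)) >= (p - x)) is true, then x=9, then ((y * y) < (y - p)) is false, then returns -8; price_opt runs p=1, then (((-(-min((-(-y)), (-(-y))))) * (-x)) >= (p - x)) is true, then x=9, then ((y * y) < (y - p)) is false, then returns -8; both end at -8.
Every one of the 18 inputs gives matching results.
verdict: equivalent


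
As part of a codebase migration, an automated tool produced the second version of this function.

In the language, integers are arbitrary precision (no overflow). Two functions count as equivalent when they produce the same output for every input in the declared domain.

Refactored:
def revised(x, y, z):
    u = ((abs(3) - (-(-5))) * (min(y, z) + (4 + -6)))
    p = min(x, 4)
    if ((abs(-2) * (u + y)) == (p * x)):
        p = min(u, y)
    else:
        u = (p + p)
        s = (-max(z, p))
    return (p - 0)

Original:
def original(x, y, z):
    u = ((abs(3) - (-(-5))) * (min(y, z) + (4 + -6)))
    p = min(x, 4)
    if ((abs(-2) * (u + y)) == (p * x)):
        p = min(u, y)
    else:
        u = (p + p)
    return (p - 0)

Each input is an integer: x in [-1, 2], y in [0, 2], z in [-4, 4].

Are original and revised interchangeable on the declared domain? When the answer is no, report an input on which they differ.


Comparing the listings, the differences include: local variable names differ, and statement counts differ, and min/max/abs usage differs.
One worked example (x=0, y=2, z=-3) — original: u becomes 10; next p becomes 0; next ((abs(-2) * (u + y)) == (p * x)) evaluates to false; next u becomes 0; next final value 0; revised: u becomes 10; next p becomes 0; next ((abs(-2) * (u + y)) == (p * x)) evaluates to false; next u becomes 0; next s becomes 0; next final value 0; agreement on 0.
Across all 108 domain points the two functions coincide.
verdict: equivalent


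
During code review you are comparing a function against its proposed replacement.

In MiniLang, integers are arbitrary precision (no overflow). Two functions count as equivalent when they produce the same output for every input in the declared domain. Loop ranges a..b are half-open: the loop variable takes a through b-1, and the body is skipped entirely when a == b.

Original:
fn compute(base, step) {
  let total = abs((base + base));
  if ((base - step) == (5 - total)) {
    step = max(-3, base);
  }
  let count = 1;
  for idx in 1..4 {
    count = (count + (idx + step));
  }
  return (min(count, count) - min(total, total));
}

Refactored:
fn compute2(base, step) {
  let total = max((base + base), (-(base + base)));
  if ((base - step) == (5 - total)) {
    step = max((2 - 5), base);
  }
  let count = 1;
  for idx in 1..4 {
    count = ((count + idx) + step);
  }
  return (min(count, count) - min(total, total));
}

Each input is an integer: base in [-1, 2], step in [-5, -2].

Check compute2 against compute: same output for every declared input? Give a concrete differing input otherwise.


The two versions differ — the changes include min/max/abs usage differs; constant usage differs; arithmetic usage differs.
Spot check at base=2, step=-3 — compute: total=4, then ((base - step) == (5 - total)) is false, then count=1, then (idx=1), then count=-1, then (idx=2), then count=-2, then (idx=3), then count=-2, then returns -6. compute2: total=4, then ((base - step) == (5 - total)) is false, then count=1, then (idx=1), then count=-1, then (idx=2), then count=-2, then (idx=3), then count=-2, then returns -6. Both give -6.
Every one of the 16 inputs gives matching results.
verdict: equivalent


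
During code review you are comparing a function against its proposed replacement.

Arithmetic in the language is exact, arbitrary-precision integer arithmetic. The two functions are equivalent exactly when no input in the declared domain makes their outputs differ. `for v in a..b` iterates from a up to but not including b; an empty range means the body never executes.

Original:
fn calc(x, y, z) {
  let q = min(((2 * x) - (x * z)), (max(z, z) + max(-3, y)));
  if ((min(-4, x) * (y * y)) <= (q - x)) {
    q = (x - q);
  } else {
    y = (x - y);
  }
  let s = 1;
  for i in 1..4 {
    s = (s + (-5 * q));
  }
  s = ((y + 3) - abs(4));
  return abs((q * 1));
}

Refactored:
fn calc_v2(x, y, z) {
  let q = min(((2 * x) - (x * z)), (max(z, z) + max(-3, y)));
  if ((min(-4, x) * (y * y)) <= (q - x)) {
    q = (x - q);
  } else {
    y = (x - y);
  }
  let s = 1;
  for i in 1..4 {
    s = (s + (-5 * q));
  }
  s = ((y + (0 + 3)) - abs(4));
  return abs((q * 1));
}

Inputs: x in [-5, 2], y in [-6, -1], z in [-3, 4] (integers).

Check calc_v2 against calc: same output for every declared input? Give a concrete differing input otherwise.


Reading the diff, among the changes: arithmetic usage differs; constant usage differs.
One worked example (x=2, y=-4, z=0) — calc: q=-3, then ((min(-4, x) * (y * y)) <= (q - x)) is true, then q=5, then s=1, then (i=1), then s=-24, then (i=2), then s=-49, then (i=3), then s=-74, then s=-5, then returns 5; calc_v2: q=-3, then ((min(-4, x) * (y * y)) <= (q - x)) is true, then q=5, then s=1, then (i=1), then s=-24, then (i=2), then s=-49, then (i=3), then s=-74, then s=-5, then returns 5; agreement on 5.
An exhaustive pass over the 384 declared inputs shows identical outputs.
verdict: equivalent


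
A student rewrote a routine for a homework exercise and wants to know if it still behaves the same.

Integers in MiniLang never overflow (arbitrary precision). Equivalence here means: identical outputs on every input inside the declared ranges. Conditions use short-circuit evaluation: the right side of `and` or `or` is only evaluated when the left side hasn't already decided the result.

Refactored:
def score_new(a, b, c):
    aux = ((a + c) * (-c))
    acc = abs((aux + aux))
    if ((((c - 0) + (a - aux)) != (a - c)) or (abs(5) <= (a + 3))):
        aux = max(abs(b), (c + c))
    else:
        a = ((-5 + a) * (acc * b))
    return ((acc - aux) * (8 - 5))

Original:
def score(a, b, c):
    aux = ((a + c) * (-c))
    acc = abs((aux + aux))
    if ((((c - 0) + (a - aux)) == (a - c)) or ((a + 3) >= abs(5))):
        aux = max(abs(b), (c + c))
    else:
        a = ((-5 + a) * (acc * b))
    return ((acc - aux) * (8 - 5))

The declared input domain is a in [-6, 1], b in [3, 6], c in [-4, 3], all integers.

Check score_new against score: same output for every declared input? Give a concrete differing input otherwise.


Input a=-6, b=3, c=-4: 360 from score versus 231 from score_new.
verdict: not equivalent; witness: a=-6, b=3, c=-4


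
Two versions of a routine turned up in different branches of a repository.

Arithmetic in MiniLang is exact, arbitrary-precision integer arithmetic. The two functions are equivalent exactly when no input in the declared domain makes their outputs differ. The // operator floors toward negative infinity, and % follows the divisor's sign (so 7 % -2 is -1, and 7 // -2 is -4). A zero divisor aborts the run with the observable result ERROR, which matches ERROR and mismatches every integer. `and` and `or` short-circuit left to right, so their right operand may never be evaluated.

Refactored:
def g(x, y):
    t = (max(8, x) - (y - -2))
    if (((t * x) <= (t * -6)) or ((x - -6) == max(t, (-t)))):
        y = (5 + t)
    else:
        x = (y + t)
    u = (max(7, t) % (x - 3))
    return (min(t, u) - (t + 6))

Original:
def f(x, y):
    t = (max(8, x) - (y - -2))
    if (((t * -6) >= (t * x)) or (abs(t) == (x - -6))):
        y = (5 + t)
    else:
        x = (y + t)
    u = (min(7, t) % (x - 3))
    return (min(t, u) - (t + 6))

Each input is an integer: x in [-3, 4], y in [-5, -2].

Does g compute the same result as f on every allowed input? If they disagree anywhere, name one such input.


Not equivalent: x=-3, y=-5 separates them (-16 vs -15).
f: t=11, then (((t * -6) >= (t * x)) or (abs(t) == (x - -6))) is false, then x=6, then u=1, then returns -16
g: t=11, then (((t * x) <= (t * -6)) or ((x - -6) == max(t, (-t)))) is false, then x=6, then u=2, then returns -15
verdict: not equivalent; witness: x=-3, y=-5


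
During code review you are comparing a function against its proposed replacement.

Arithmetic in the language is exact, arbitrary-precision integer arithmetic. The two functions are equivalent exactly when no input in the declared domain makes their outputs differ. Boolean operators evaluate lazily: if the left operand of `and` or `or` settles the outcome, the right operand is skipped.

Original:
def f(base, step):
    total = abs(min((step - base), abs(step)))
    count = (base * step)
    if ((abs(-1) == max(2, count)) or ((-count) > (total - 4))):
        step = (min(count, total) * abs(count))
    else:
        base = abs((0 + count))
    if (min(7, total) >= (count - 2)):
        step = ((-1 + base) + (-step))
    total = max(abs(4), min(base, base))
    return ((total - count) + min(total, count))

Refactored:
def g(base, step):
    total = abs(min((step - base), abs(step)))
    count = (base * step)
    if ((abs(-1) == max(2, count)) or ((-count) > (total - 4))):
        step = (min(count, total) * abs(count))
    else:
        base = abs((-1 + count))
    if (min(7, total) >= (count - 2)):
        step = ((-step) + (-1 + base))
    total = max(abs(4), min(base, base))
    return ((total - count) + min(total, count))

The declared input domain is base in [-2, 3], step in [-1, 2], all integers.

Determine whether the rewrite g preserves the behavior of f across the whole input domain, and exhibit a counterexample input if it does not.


Input base=3, step=2: 6 from f versus 4 from g.
verdict: not equivalent; witness: base=3, step=2


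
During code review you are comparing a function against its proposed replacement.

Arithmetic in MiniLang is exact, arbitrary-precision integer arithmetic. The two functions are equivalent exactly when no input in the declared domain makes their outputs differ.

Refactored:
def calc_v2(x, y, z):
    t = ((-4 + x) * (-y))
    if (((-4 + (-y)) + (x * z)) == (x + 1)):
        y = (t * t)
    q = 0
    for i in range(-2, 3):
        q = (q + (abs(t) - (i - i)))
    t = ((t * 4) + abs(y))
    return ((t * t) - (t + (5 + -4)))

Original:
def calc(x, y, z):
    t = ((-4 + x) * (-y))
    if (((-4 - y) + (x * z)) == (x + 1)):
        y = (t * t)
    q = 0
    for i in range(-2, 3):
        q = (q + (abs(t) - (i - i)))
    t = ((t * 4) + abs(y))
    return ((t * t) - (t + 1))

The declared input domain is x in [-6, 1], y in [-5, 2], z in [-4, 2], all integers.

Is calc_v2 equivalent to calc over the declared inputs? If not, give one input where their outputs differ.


The two are interchangeable: constant usage differs; arithmetic usage differs, and every declared input agrees.
Tracing x=-3, y=-5, z=-4: calc: t := -35 | (((-4 - y) + (x * z)) == (x + 1)): false | q := 0 | iter i=-2: | q := 35 | iter i=-1: | q := 70 | iter i=0: | q := 105 | iter i=1: | q := 140 | iter i=2: | q := 175 | t := -135 | result 18359 | calc_v2: t := -35 | (((-4 + (-y)) + (x * z)) == (x + 1)): false | q := 0 | iter i=-2: | q := 35 | iter i=-1: | q := 70 | iter i=0: | q := 105 | iter i=1: | q := 140 | iter i=2: | q := 175 | t := -135 | result 18359 — matching result 18359.
Every one of the 448 inputs gives matching results.
verdict: equivalent


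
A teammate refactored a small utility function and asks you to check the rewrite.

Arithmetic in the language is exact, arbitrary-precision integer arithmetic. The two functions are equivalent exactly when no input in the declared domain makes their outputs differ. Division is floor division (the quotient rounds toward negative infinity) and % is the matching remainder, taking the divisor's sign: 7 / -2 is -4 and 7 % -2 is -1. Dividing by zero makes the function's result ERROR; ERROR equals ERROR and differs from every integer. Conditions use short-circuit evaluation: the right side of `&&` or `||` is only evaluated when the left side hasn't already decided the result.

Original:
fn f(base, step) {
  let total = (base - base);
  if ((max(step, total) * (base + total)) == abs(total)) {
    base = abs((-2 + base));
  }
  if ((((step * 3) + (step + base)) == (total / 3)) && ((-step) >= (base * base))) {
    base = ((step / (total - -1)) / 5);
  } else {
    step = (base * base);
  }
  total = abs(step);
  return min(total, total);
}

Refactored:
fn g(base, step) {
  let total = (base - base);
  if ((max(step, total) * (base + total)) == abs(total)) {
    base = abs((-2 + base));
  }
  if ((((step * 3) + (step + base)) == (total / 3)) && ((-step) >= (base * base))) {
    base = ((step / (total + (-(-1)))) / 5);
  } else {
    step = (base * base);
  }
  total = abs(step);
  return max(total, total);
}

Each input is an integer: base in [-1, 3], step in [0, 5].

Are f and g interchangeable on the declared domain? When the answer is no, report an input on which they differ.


Equivalent. The suspicious edit (`min(total, total)` became `max(total, total)`) never changes the result for any input inside the declared domain.
Checked all 30 inputs in the declared domain: the outputs agree on every one.
As a probe, take base=-1, step=3: f runs total = 0; ((max(step, total) * (base + total)) == abs(total)) -> false; ((((step * 3) + (step + base)) == (total / 3)) && ((-step) >= (base * base))) -> false; step = 1; total = 1; return 1; g runs total = 0; ((max(step, total) * (base + total)) == abs(total)) -> false; ((((step * 3) + (step + base)) == (total / 3)) && ((-step) >= (base * base))) -> false; step = 1; total = 1; return 1; both end at 1.
verdict: equivalent


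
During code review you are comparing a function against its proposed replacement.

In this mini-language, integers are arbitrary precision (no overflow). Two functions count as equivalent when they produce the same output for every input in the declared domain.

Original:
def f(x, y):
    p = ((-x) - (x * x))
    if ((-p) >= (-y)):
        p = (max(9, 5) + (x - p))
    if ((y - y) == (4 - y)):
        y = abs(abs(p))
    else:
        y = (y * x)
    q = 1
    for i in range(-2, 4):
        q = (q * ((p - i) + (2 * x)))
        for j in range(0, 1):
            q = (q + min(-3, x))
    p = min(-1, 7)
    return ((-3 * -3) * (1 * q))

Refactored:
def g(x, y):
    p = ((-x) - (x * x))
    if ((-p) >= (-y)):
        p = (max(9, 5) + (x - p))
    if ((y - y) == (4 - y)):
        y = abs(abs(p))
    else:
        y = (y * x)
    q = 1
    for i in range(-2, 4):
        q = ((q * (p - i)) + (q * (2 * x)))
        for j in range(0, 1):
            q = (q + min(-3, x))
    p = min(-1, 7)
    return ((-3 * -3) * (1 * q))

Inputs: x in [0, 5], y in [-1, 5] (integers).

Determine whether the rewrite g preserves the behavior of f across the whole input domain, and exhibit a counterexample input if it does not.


Side by side, the visible changes include: arithmetic usage differs.
One worked example (x=0, y=-1) — f: p=0, then ((-p) >= (-y)) is false, then ((y - y) == (4 - y)) is false, then y=0, then q=1, then (i=-2), then q=2, then (j=0), then q=-1, then (i=-1), then q=-1, then (j=0), then q=-4, then (i=0), then q=0, then (j=0), then q=-3, then (i=1), then q=3, then (j=0), then q=0, then (i=2), then q=0, then (j=0), then q=-3, then (i=3), then q=9, then (j=0), then q=6, then p=-1, then returns 54; g: p=0, then ((-p) >= (-y)) is false, then ((y - y) == (4 - y)) is false, then y=0, then q=1, then (i=-2), then q=2, then (j=0), then q=-1, then (i=-1), then q=-1, then (j=0), then q=-4, then (i=0), then q=0, then (j=0), then q=-3, then (i=1), then q=3, then (j=0), then q=0, then (i=2), then q=0, then (j=0), then q=-3, then (i=3), then q=9, then (j=0), then q=6, then p=-1, then returns 54; agreement on 54.
Across all 42 domain points the two functions coincide.
verdict: equivalent


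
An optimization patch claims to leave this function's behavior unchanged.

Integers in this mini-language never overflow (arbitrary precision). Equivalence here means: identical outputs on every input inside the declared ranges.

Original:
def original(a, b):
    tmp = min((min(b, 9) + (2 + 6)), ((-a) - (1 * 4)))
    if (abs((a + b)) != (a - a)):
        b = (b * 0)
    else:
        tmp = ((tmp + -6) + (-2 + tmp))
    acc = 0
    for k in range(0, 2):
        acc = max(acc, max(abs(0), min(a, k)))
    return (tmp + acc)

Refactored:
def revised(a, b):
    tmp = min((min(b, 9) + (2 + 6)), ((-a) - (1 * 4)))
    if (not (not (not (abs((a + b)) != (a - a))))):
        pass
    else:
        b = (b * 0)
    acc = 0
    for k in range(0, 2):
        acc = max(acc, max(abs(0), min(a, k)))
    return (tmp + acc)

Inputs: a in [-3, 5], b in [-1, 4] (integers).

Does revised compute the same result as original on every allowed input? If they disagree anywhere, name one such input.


a=-3, b=3 yields -10 from original but -1 from revised.
verdict: not equivalent; witness: a=-3, b=3


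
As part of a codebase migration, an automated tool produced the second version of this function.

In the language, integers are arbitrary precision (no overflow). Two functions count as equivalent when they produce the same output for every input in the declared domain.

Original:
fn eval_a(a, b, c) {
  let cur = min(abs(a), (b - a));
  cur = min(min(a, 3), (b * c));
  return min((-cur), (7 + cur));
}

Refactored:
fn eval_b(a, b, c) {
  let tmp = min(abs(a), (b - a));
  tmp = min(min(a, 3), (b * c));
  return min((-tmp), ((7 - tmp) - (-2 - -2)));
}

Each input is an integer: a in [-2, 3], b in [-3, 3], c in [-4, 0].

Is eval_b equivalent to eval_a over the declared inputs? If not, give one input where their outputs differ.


Take a=-2, b=1, c=-4.
eval_a: cur=2, then cur=-4, then returns 3
eval_b: tmp=2, then tmp=-4, then returns 4
3 against 4: the behavior changed.
verdict: not equivalent; witness: a=-2, b=1, c=-4


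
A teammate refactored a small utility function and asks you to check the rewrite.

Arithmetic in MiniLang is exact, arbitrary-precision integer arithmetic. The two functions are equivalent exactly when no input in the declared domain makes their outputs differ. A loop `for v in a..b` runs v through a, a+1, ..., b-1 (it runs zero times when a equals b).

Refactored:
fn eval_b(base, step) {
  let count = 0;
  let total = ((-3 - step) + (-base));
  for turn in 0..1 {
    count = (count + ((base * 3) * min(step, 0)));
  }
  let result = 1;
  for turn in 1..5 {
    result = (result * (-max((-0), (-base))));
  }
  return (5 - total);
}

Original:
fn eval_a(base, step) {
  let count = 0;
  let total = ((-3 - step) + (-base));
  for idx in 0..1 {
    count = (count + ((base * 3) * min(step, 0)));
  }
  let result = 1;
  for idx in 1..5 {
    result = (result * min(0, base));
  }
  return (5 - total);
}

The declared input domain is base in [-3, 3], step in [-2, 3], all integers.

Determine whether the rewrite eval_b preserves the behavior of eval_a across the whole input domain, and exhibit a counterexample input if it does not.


Changes here: local variable names differ; also min/max/abs usage differs; the full 42-point sweep finds no disagreement.
verdict: equivalent
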